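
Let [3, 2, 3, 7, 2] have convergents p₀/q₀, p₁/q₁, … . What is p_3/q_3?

Using pₖ = aₖpₖ₋₁ + pₖ₋₂, qₖ = aₖqₖ₋₁ + qₖ₋₂ (with p₋₁=1, p₋₂=0, q₋₁=0, q₋₂=1):
  k=0: a=3, p=3, q=1
  k=1: a=2, p=7, q=2
  k=2: a=3, p=24, q=7
  k=3: a=7, p=175, q=51

175/51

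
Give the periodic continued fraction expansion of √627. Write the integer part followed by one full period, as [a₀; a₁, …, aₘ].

a₀ = ⌊√627⌋ = 25.
With m₀=0, d₀=1 and mₖ₊₁ = dₖaₖ − mₖ, dₖ₊₁ = (n − mₖ₊₁²)/dₖ, aₖ₊₁ = ⌊(a₀+mₖ₊₁)/dₖ₊₁⌋:
  k=1: m=25, d=2, a=25
  k=2: m=25, d=1, a=50
d=1 and a=2a₀=50 at k=2, so the next step gives (m, d) = (25, 2) again — its k=1 value — and the period has length 2.

[25; 25, 50]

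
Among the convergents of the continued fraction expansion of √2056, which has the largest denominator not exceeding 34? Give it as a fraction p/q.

√2056 = [45; 2, 1, 10, 1, 2, 90, …] (period length 6).
Convergents:
  p_0/q_0 = 45/1
  p_1/q_1 = 91/2
  p_2/q_2 = 136/3
  p_3/q_3 = 1451/32
  p_4/q_4 = 1587/35
q_3 = 32 ≤ 34 < 35 = q_4, so the answer is 1451/32.

1451/32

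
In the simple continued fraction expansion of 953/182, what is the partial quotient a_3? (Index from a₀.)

3

953 = 5·182 + 43   →  a_0 = 5
182 = 4·43 + 10   →  a_1 = 4
43 = 4·10 + 3   →  a_2 = 4
10 = 3·3 + 1   →  a_3 = 3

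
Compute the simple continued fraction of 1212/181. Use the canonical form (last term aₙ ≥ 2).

[6; 1, 2, 3, 2, 3, 2]

1212 = 6·181 + 126
181 = 1·126 + 55
126 = 2·55 + 16
55 = 3·16 + 7
16 = 2·7 + 2
7 = 3·2 + 1
2 = 2·1 + 0  (stop)
So 1212/181 = [6; 1, 2, 3, 2, 3, 2].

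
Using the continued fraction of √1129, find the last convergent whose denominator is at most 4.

101/3

√1129 = [33; 1, 1, 1, 1, 66, …] (period length 5).
Convergents:
  p_0/q_0 = 33/1
  p_1/q_1 = 34/1
  p_2/q_2 = 67/2
  p_3/q_3 = 101/3
  p_4/q_4 = 168/5
q_3 = 3 ≤ 4 < 5 = q_4, so the answer is 101/3.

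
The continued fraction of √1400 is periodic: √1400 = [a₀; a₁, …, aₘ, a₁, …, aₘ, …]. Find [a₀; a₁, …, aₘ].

a₀ = ⌊√1400⌋ = 37.
With m₀=0, d₀=1 and mₖ₊₁ = dₖaₖ − mₖ, dₖ₊₁ = (n − mₖ₊₁²)/dₖ, aₖ₊₁ = ⌊(a₀+mₖ₊₁)/dₖ₊₁⌋:
  k=1: m=37, d=31, a=2
  k=2: m=25, d=25, a=2
  k=3: m=25, d=31, a=2
  k=4: m=37, d=1, a=74
d=1 and a=2a₀=74 at k=4, so the next step gives (m, d) = (37, 31) again — its k=1 value — and the period has length 4.

[37; 2, 2, 2, 74]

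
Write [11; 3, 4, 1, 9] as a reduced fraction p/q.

1776/157

Using pₖ = aₖpₖ₋₁ + pₖ₋₂ and qₖ = aₖqₖ₋₁ + qₖ₋₂:
  k=0: a=11, p=11, q=1
  k=1: a=3, p=34, q=3
  k=2: a=4, p=147, q=13
  k=3: a=1, p=181, q=16
  k=4: a=9, p=1776, q=157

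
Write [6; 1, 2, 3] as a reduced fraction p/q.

Fold from the inside: start with 3/1.
  2 + 1/3 = 7/3
  1 + 3/7 = 10/7
  6 + 7/10 = 67/10

67/10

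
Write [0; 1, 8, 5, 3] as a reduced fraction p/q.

131/147

Fold from the inside: start with 3/1.
  5 + 1/3 = 16/3
  8 + 3/16 = 131/16
  1 + 16/131 = 147/131
  0 + 131/147 = 131/147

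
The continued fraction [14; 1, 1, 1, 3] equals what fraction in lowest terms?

161/11

Using pₖ = aₖpₖ₋₁ + pₖ₋₂ and qₖ = aₖqₖ₋₁ + qₖ₋₂:
  k=0: a=14, p=14, q=1
  k=1: a=1, p=15, q=1
  k=2: a=1, p=29, q=2
  k=3: a=1, p=44, q=3
  k=4: a=3, p=161, q=11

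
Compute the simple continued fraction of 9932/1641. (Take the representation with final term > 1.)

[6; 19, 12, 3, 2]

9932 = 6*1641 + 86
1641 = 19*86 + 7
86 = 12*7 + 2
7 = 3*2 + 1
2 = 2*1 + 0  (stop)
So 9932/1641 = [6; 19, 12, 3, 2].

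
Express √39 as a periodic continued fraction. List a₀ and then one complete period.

[6; 4, 12]

a₀ = ⌊√39⌋ = 6.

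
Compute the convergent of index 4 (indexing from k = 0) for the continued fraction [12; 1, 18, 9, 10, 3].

22516/1739

Using pₖ = aₖpₖ₋₁ + pₖ₋₂, qₖ = aₖqₖ₋₁ + qₖ₋₂ (with p₋₁=1, p₋₂=0, q₋₁=0, q₋₂=1):
  k=0: a=12, p=12, q=1
  k=1: a=1, p=13, q=1
  k=2: a=18, p=246, q=19
  k=3: a=9, p=2227, q=172
  k=4: a=10, p=22516, q=1739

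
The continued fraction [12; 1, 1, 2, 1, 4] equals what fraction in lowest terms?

Using pₖ = aₖpₖ₋₁ + pₖ₋₂ and qₖ = aₖqₖ₋₁ + qₖ₋₂:
  k=0: a=12, p=12, q=1
  k=1: a=1, p=13, q=1
  k=2: a=1, p=25, q=2
  k=3: a=2, p=63, q=5
  k=4: a=1, p=88, q=7
  k=5: a=4, p=415, q=33

415/33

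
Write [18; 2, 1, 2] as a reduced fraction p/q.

Fold from the inside: start with 2/1.
  1 + 1/2 = 3/2
  2 + 2/3 = 8/3
  18 + 3/8 = 147/8

147/8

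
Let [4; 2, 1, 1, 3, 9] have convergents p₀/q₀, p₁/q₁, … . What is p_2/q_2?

Using pₖ = aₖpₖ₋₁ + pₖ₋₂, qₖ = aₖqₖ₋₁ + qₖ₋₂ (with p₋₁=1, p₋₂=0, q₋₁=0, q₋₂=1):
  k=0: a=4, p=4, q=1
  k=1: a=2, p=9, q=2
  k=2: a=1, p=13, q=3

13/3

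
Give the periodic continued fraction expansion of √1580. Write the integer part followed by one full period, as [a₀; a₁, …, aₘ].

[39; 1, 2, 1, 78]

a₀ = ⌊√1580⌋ = 39.
With m₀=0, d₀=1 and mₖ₊₁ = dₖaₖ − mₖ, dₖ₊₁ = (n − mₖ₊₁²)/dₖ, aₖ₊₁ = ⌊(a₀+mₖ₊₁)/dₖ₊₁⌋:
  k=1: m=39, d=59, a=1
  k=2: m=20, d=20, a=2
  k=3: m=20, d=59, a=1
  k=4: m=39, d=1, a=78
d=1 and a=2a₀=78 at k=4, so the next step gives (m, d) = (39, 59) again — its k=1 value — and the period has length 4.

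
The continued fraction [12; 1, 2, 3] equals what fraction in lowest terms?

Fold from the inside: start with 3/1.
  2 + 1/3 = 7/3
  1 + 3/7 = 10/7
  12 + 7/10 = 127/10

127/10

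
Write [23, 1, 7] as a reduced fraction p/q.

Using pₖ = aₖpₖ₋₁ + pₖ₋₂ and qₖ = aₖqₖ₋₁ + qₖ₋₂:
  k=0: a=23, p=23, q=1
  k=1: a=1, p=24, q=1
  k=2: a=7, p=191, q=8

191/8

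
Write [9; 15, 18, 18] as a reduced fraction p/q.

44362/4893

Using pₖ = aₖpₖ₋₁ + pₖ₋₂ and qₖ = aₖqₖ₋₁ + qₖ₋₂:
  k=0: a=9, p=9, q=1
  k=1: a=15, p=136, q=15
  k=2: a=18, p=2457, q=271
  k=3: a=18, p=44362, q=4893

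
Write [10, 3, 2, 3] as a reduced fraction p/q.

247/24

Fold from the inside: start with 3/1.
  2 + 1/3 = 7/3
  3 + 3/7 = 24/7
  10 + 7/24 = 247/24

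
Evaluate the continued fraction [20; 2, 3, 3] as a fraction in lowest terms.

Fold from the inside: start with 3/1.
  3 + 1/3 = 10/3
  2 + 3/10 = 23/10
  20 + 10/23 = 470/23

470/23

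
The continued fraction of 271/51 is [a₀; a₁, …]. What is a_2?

271 = 5·51 + 16   →  a_0 = 5
51 = 3·16 + 3   →  a_1 = 3
16 = 5·3 + 1   →  a_2 = 5

5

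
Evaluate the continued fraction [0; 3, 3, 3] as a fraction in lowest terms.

Using pₖ = aₖpₖ₋₁ + pₖ₋₂ and qₖ = aₖqₖ₋₁ + qₖ₋₂:
  k=0: a=0, p=0, q=1
  k=1: a=3, p=1, q=3
  k=2: a=3, p=3, q=10
  k=3: a=3, p=10, q=33

10/33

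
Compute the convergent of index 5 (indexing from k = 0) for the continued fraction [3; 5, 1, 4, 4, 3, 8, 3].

Using pₖ = aₖpₖ₋₁ + pₖ₋₂, qₖ = aₖqₖ₋₁ + qₖ₋₂ (with p₋₁=1, p₋₂=0, q₋₁=0, q₋₂=1):
  k=0: a=3, p=3, q=1
  k=1: a=5, p=16, q=5
  k=2: a=1, p=19, q=6
  k=3: a=4, p=92, q=29
  k=4: a=4, p=387, q=122
  k=5: a=3, p=1253, q=395

1253/395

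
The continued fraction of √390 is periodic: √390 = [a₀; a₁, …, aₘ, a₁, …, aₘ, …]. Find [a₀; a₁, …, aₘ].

a₀ = ⌊√390⌋ = 19.
With m₀=0, d₀=1 and mₖ₊₁ = dₖaₖ − mₖ, dₖ₊₁ = (n − mₖ₊₁²)/dₖ, aₖ₊₁ = ⌊(a₀+mₖ₊₁)/dₖ₊₁⌋:
  k=1: m=19, d=29, a=1
  k=2: m=10, d=10, a=2
  k=3: m=10, d=29, a=1
  k=4: m=19, d=1, a=38
d=1 and a=2a₀=38 at k=4, so the next step gives (m, d) = (19, 29) again — its k=1 value — and the period has length 4.

[19; 1, 2, 1, 38]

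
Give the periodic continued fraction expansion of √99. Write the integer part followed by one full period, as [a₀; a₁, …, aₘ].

[9; 1, 18]

a₀ = ⌊√99⌋ = 9.
With m₀=0, d₀=1 and mₖ₊₁ = dₖaₖ − mₖ, dₖ₊₁ = (n − mₖ₊₁²)/dₖ, aₖ₊₁ = ⌊(a₀+mₖ₊₁)/dₖ₊₁⌋:
  k=1: m=9, d=18, a=1
  k=2: m=9, d=1, a=18
d=1 and a=2a₀=18 at k=2, so the next step gives (m, d) = (9, 18) again — its k=1 value — and the period has length 2.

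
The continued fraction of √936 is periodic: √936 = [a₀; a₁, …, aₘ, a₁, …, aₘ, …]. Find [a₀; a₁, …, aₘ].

[30; 1, 1, 2, 6, 2, 1, 1, 60]

a₀ = ⌊√936⌋ = 30.
With m₀=0, d₀=1 and mₖ₊₁ = dₖaₖ − mₖ, dₖ₊₁ = (n − mₖ₊₁²)/dₖ, aₖ₊₁ = ⌊(a₀+mₖ₊₁)/dₖ₊₁⌋:
  k=1: m=30, d=36, a=1
  k=2: m=6, d=25, a=1
  k=3: m=19, d=23, a=2
  k=4: m=27, d=9, a=6
  k=5: m=27, d=23, a=2
  k=6: m=19, d=25, a=1
  k=7: m=6, d=36, a=1
  k=8: m=30, d=1, a=60
d=1 and a=2a₀=60 at k=8, so the next step gives (m, d) = (30, 36) again — its k=1 value — and the period has length 8.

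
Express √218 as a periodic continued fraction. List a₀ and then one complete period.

a₀ = ⌊√218⌋ = 14.
With m₀=0, d₀=1 and mₖ₊₁ = dₖaₖ − mₖ, dₖ₊₁ = (n − mₖ₊₁²)/dₖ, aₖ₊₁ = ⌊(a₀+mₖ₊₁)/dₖ₊₁⌋:
  k=1: m=14, d=22, a=1
  k=2: m=8, d=7, a=3
  k=3: m=13, d=7, a=3
  k=4: m=8, d=22, a=1
  k=5: m=14, d=1, a=28
d=1 and a=2a₀=28 at k=5, so the next step gives (m, d) = (14, 22) again — its k=1 value — and the period has length 5.

[14; 1, 3, 3, 1, 28]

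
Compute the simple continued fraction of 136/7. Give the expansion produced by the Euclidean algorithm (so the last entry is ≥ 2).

136 = 19·7 + 3
7 = 2·3 + 1
3 = 3·1 + 0  (stop)
So 136/7 = [19; 2, 3].

[19; 2, 3]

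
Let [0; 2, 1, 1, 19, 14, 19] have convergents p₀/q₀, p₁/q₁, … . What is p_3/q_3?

Using pₖ = aₖpₖ₋₁ + pₖ₋₂, qₖ = aₖqₖ₋₁ + qₖ₋₂ (with p₋₁=1, p₋₂=0, q₋₁=0, q₋₂=1):
  k=0: a=0, p=0, q=1
  k=1: a=2, p=1, q=2
  k=2: a=1, p=1, q=3
  k=3: a=1, p=2, q=5

2/5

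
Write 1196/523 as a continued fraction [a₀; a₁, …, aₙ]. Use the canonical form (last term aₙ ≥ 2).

1196 = 2*523 + 150
523 = 3*150 + 73
150 = 2*73 + 4
73 = 18*4 + 1
4 = 4*1 + 0  (stop)
So 1196/523 = [2; 3, 2, 18, 4].

[2; 3, 2, 18, 4]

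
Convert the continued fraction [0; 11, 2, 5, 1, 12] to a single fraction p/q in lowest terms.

167/1914

Using pₖ = aₖpₖ₋₁ + pₖ₋₂ and qₖ = aₖqₖ₋₁ + qₖ₋₂:
  k=0: a=0, p=0, q=1
  k=1: a=11, p=1, q=11
  k=2: a=2, p=2, q=23
  k=3: a=5, p=11, q=126
  k=4: a=1, p=13, q=149
  k=5: a=12, p=167, q=1914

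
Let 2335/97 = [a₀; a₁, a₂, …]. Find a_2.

2335 = 24·97 + 7   →  a_0 = 24
97 = 13·7 + 6   →  a_1 = 13
7 = 1·6 + 1   →  a_2 = 1

1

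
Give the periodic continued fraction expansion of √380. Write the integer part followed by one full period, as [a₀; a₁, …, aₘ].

[19; 2, 38]

a₀ = ⌊√380⌋ = 19.
With m₀=0, d₀=1 and mₖ₊₁ = dₖaₖ − mₖ, dₖ₊₁ = (n − mₖ₊₁²)/dₖ, aₖ₊₁ = ⌊(a₀+mₖ₊₁)/dₖ₊₁⌋:
  k=1: m=19, d=19, a=2
  k=2: m=19, d=1, a=38
d=1 and a=2a₀=38 at k=2, so the next step gives (m, d) = (19, 19) again — its k=1 value — and the period has length 2.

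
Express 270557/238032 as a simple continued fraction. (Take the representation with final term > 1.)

270557 = 1×238032 + 32525
238032 = 7×32525 + 10357
32525 = 3×10357 + 1454
10357 = 7×1454 + 179
1454 = 8×179 + 22
179 = 8×22 + 3
22 = 7×3 + 1
3 = 3×1 + 0  (stop)
So 270557/238032 = [1; 7, 3, 7, 8, 8, 7, 3].

[1; 7, 3, 7, 8, 8, 7, 3]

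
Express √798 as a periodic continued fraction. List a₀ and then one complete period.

a₀ = ⌊√798⌋ = 28.

[28; 4, 56]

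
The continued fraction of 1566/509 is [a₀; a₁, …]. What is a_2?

1566 = 3·509 + 39   →  a_0 = 3
509 = 13·39 + 2   →  a_1 = 13
39 = 19·2 + 1   →  a_2 = 19

19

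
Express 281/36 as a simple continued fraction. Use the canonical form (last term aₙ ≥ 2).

[7; 1, 4, 7]

281 = 7×36 + 29
36 = 1×29 + 7
29 = 4×7 + 1
7 = 7×1 + 0  (stop)
So 281/36 = [7; 1, 4, 7].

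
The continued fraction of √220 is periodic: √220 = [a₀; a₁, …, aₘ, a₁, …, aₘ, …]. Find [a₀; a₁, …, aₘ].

a₀ = ⌊√220⌋ = 14.
With m₀=0, d₀=1 and mₖ₊₁ = dₖaₖ − mₖ, dₖ₊₁ = (n − mₖ₊₁²)/dₖ, aₖ₊₁ = ⌊(a₀+mₖ₊₁)/dₖ₊₁⌋:
  k=1: m=14, d=24, a=1
  k=2: m=10, d=5, a=4
  k=3: m=10, d=24, a=1
  k=4: m=14, d=1, a=28
d=1 and a=2a₀=28 at k=4, so the next step gives (m, d) = (14, 24) again — its k=1 value — and the period has length 4.

[14; 1, 4, 1, 28]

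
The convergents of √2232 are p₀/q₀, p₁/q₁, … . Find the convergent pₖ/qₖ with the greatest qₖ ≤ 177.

√2232 = [47; 4, 10, 4, 94, …] (period length 4).
Convergents:
  p_0/q_0 = 47/1
  p_1/q_1 = 189/4
  p_2/q_2 = 1937/41
  p_3/q_3 = 7937/168
  p_4/q_4 = 748015/15833
q_3 = 168 ≤ 177 < 15833 = q_4, so the answer is 7937/168.

7937/168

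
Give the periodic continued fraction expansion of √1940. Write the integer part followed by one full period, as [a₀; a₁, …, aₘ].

[44; 22, 88]

a₀ = ⌊√1940⌋ = 44.
With m₀=0, d₀=1 and mₖ₊₁ = dₖaₖ − mₖ, dₖ₊₁ = (n − mₖ₊₁²)/dₖ, aₖ₊₁ = ⌊(a₀+mₖ₊₁)/dₖ₊₁⌋:
  k=1: m=44, d=4, a=22
  k=2: m=44, d=1, a=88
d=1 and a=2a₀=88 at k=2, so the next step gives (m, d) = (44, 4) again — its k=1 value — and the period has length 2.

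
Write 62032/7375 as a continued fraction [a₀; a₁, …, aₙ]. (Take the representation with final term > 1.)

[8; 2, 2, 3, 5, 16, 5]

62032 = 8·7375 + 3032
7375 = 2·3032 + 1311
3032 = 2·1311 + 410
1311 = 3·410 + 81
410 = 5·81 + 5
81 = 16·5 + 1
5 = 5·1 + 0  (stop)
So 62032/7375 = [8; 2, 2, 3, 5, 16, 5].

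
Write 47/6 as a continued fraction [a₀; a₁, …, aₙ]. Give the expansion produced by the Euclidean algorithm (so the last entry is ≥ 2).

47 = 7*6 + 5
6 = 1*5 + 1
5 = 5*1 + 0  (stop)
So 47/6 = [7; 1, 5].

[7; 1, 5]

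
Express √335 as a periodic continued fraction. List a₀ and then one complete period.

[18; 3, 3, 3, 36]

a₀ = ⌊√335⌋ = 18.
With m₀=0, d₀=1 and mₖ₊₁ = dₖaₖ − mₖ, dₖ₊₁ = (n − mₖ₊₁²)/dₖ, aₖ₊₁ = ⌊(a₀+mₖ₊₁)/dₖ₊₁⌋:
  k=1: m=18, d=11, a=3
  k=2: m=15, d=10, a=3
  k=3: m=15, d=11, a=3
  k=4: m=18, d=1, a=36
d=1 and a=2a₀=36 at k=4, so the next step gives (m, d) = (18, 11) again — its k=1 value — and the period has length 4.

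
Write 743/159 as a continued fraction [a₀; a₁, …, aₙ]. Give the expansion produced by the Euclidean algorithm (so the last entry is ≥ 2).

[4; 1, 2, 17, 3]

743 = 4*159 + 107
159 = 1*107 + 52
107 = 2*52 + 3
52 = 17*3 + 1
3 = 3*1 + 0  (stop)
So 743/159 = [4; 1, 2, 17, 3].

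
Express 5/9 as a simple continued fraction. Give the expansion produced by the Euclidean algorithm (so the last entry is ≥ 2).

5 = 0×9 + 5
9 = 1×5 + 4
5 = 1×4 + 1
4 = 4×1 + 0  (stop)
So 5/9 = [0; 1, 1, 4].

[0; 1, 1, 4]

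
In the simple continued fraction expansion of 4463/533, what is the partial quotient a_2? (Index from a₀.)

1

4463 = 8·533 + 199   →  a_0 = 8
533 = 2·199 + 135   →  a_1 = 2
199 = 1·135 + 64   →  a_2 = 1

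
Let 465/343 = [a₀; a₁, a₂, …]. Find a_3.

4

465 = 1·343 + 122   →  a_0 = 1
343 = 2·122 + 99   →  a_1 = 2
122 = 1·99 + 23   →  a_2 = 1
99 = 4·23 + 7   →  a_3 = 4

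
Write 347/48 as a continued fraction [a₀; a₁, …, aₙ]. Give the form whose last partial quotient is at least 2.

[7; 4, 2, 1, 3]

347 = 7·48 + 11
48 = 4·11 + 4
11 = 2·4 + 3
4 = 1·3 + 1
3 = 3·1 + 0  (stop)
So 347/48 = [7; 4, 2, 1, 3].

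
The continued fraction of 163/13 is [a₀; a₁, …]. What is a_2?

1

163 = 12·13 + 7   →  a_0 = 12
13 = 1·7 + 6   →  a_1 = 1
7 = 1·6 + 1   →  a_2 = 1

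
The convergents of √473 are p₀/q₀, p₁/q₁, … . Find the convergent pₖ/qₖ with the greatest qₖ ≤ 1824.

15137/696

√473 = [21; 1, 2, 1, 42, …] (period length 4).
Convergents:
  p_0/q_0 = 21/1
  p_1/q_1 = 22/1
  p_2/q_2 = 65/3
  p_3/q_3 = 87/4
  p_4/q_4 = 3719/171
  p_5/q_5 = 3806/175
  p_6/q_6 = 11331/521
  p_7/q_7 = 15137/696
  p_8/q_8 = 647085/29753
q_7 = 696 ≤ 1824 < 29753 = q_8, so the answer is 15137/696.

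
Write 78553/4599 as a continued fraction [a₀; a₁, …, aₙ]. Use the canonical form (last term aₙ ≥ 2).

[17; 12, 2, 3, 17, 3]

78553 = 17*4599 + 370
4599 = 12*370 + 159
370 = 2*159 + 52
159 = 3*52 + 3
52 = 17*3 + 1
3 = 3*1 + 0  (stop)
So 78553/4599 = [17; 12, 2, 3, 17, 3].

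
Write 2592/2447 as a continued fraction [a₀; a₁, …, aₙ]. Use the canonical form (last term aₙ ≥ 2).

[1; 16, 1, 7, 18]

2592 = 1*2447 + 145
2447 = 16*145 + 127
145 = 1*127 + 18
127 = 7*18 + 1
18 = 18*1 + 0  (stop)
So 2592/2447 = [1; 16, 1, 7, 18].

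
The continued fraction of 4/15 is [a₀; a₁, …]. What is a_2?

1

4 = 0·15 + 4   →  a_0 = 0
15 = 3·4 + 3   →  a_1 = 3
4 = 1·3 + 1   →  a_2 = 1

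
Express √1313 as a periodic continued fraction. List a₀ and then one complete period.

[36; 4, 4, 72]

a₀ = ⌊√1313⌋ = 36.
With m₀=0, d₀=1 and mₖ₊₁ = dₖaₖ − mₖ, dₖ₊₁ = (n − mₖ₊₁²)/dₖ, aₖ₊₁ = ⌊(a₀+mₖ₊₁)/dₖ₊₁⌋:
  k=1: m=36, d=17, a=4
  k=2: m=32, d=17, a=4
  k=3: m=36, d=1, a=72
d=1 and a=2a₀=72 at k=3, so the next step gives (m, d) = (36, 17) again — its k=1 value — and the period has length 3.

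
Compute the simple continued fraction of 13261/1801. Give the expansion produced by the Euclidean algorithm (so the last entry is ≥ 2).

13261 = 7·1801 + 654
1801 = 2·654 + 493
654 = 1·493 + 161
493 = 3·161 + 10
161 = 16·10 + 1
10 = 10·1 + 0  (stop)
So 13261/1801 = [7; 2, 1, 3, 16, 10].

[7; 2, 1, 3, 16, 10]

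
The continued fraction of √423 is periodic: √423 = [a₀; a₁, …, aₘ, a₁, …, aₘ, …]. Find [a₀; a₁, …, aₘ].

a₀ = ⌊√423⌋ = 20.

[20; 1, 1, 3, 4, 3, 1, 1, 40]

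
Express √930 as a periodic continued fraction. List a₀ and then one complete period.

[30; 2, 60]

a₀ = ⌊√930⌋ = 30.
With m₀=0, d₀=1 and mₖ₊₁ = dₖaₖ − mₖ, dₖ₊₁ = (n − mₖ₊₁²)/dₖ, aₖ₊₁ = ⌊(a₀+mₖ₊₁)/dₖ₊₁⌋:
  k=1: m=30, d=30, a=2
  k=2: m=30, d=1, a=60
d=1 and a=2a₀=60 at k=2, so the next step gives (m, d) = (30, 30) again — its k=1 value — and the period has length 2.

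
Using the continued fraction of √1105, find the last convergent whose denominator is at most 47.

964/29

√1105 = [33; 4, 7, 7, 4, 66, …] (period length 5).
Convergents:
  p_0/q_0 = 33/1
  p_1/q_1 = 133/4
  p_2/q_2 = 964/29
  p_3/q_3 = 6881/207
q_2 = 29 ≤ 47 < 207 = q_3, so the answer is 964/29.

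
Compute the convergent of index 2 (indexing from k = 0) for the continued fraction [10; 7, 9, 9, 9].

649/64

Using pₖ = aₖpₖ₋₁ + pₖ₋₂, qₖ = aₖqₖ₋₁ + qₖ₋₂ (with p₋₁=1, p₋₂=0, q₋₁=0, q₋₂=1):
  k=0: a=10, p=10, q=1
  k=1: a=7, p=71, q=7
  k=2: a=9, p=649, q=64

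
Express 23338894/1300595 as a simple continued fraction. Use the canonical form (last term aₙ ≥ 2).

[17; 1, 17, 9, 12, 9, 5, 14]

23338894 = 17×1300595 + 1228779
1300595 = 1×1228779 + 71816
1228779 = 17×71816 + 7907
71816 = 9×7907 + 653
7907 = 12×653 + 71
653 = 9×71 + 14
71 = 5×14 + 1
14 = 14×1 + 0  (stop)
So 23338894/1300595 = [17; 1, 17, 9, 12, 9, 5, 14].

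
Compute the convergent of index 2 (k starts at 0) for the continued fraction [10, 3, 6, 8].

196/19

Using pₖ = aₖpₖ₋₁ + pₖ₋₂, qₖ = aₖqₖ₋₁ + qₖ₋₂ (with p₋₁=1, p₋₂=0, q₋₁=0, q₋₂=1):
  k=0: a=10, p=10, q=1
  k=1: a=3, p=31, q=3
  k=2: a=6, p=196, q=19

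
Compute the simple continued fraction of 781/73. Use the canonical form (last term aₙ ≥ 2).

[10; 1, 2, 3, 7]

781 = 10*73 + 51
73 = 1*51 + 22
51 = 2*22 + 7
22 = 3*7 + 1
7 = 7*1 + 0  (stop)
So 781/73 = [10; 1, 2, 3, 7].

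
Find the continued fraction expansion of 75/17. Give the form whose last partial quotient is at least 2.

75 = 4*17 + 7
17 = 2*7 + 3
7 = 2*3 + 1
3 = 3*1 + 0  (stop)
So 75/17 = [4; 2, 2, 3].

[4; 2, 2, 3]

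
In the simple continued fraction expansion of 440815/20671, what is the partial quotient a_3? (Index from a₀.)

440815 = 21·20671 + 6724   →  a_0 = 21
20671 = 3·6724 + 499   →  a_1 = 3
6724 = 13·499 + 237   →  a_2 = 13
499 = 2·237 + 25   →  a_3 = 2

2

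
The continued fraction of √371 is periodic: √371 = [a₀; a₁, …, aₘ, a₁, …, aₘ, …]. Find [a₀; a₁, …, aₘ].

a₀ = ⌊√371⌋ = 19.

[19; 3, 1, 4, 1, 3, 38]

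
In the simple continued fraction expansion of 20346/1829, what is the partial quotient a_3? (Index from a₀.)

2

20346 = 11·1829 + 227   →  a_0 = 11
1829 = 8·227 + 13   →  a_1 = 8
227 = 17·13 + 6   →  a_2 = 17
13 = 2·6 + 1   →  a_3 = 2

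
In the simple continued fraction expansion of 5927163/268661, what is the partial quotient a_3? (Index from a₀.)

5927163 = 22·268661 + 16621   →  a_0 = 22
268661 = 16·16621 + 2725   →  a_1 = 16
16621 = 6·2725 + 271   →  a_2 = 6
2725 = 10·271 + 15   →  a_3 = 10

10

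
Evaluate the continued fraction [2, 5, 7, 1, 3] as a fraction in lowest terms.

Using pₖ = aₖpₖ₋₁ + pₖ₋₂ and qₖ = aₖqₖ₋₁ + qₖ₋₂:
  k=0: a=2, p=2, q=1
  k=1: a=5, p=11, q=5
  k=2: a=7, p=79, q=36
  k=3: a=1, p=90, q=41
  k=4: a=3, p=349, q=159

349/159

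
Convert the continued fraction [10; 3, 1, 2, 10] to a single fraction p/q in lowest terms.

1171/114

Fold from the inside: start with 10/1.
  2 + 1/10 = 21/10
  1 + 10/21 = 31/21
  3 + 21/31 = 114/31
  10 + 31/114 = 1171/114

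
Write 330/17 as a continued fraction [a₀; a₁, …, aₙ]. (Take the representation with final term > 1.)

330 = 19*17 + 7
17 = 2*7 + 3
7 = 2*3 + 1
3 = 3*1 + 0  (stop)
So 330/17 = [19; 2, 2, 3].

[19; 2, 2, 3]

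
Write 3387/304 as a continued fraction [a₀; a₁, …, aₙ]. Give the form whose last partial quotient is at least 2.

[11; 7, 14, 3]

3387 = 11*304 + 43
304 = 7*43 + 3
43 = 14*3 + 1
3 = 3*1 + 0  (stop)
So 3387/304 = [11; 7, 14, 3].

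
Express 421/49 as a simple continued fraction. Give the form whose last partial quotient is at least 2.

421 = 8·49 + 29
49 = 1·29 + 20
29 = 1·20 + 9
20 = 2·9 + 2
9 = 4·2 + 1
2 = 2·1 + 0  (stop)
So 421/49 = [8; 1, 1, 2, 4, 2].

[8; 1, 1, 2, 4, 2]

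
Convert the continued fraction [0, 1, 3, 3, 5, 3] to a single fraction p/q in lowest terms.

Using pₖ = aₖpₖ₋₁ + pₖ₋₂ and qₖ = aₖqₖ₋₁ + qₖ₋₂:
  k=0: a=0, p=0, q=1
  k=1: a=1, p=1, q=1
  k=2: a=3, p=3, q=4
  k=3: a=3, p=10, q=13
  k=4: a=5, p=53, q=69
  k=5: a=3, p=169, q=220

169/220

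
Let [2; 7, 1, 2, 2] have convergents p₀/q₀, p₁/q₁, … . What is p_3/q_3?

Using pₖ = aₖpₖ₋₁ + pₖ₋₂, qₖ = aₖqₖ₋₁ + qₖ₋₂ (with p₋₁=1, p₋₂=0, q₋₁=0, q₋₂=1):
  k=0: a=2, p=2, q=1
  k=1: a=7, p=15, q=7
  k=2: a=1, p=17, q=8
  k=3: a=2, p=49, q=23

49/23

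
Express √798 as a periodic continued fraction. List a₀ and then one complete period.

a₀ = ⌊√798⌋ = 28.

[28; 4, 56]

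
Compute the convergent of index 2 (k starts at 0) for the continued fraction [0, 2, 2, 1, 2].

2/5

Using pₖ = aₖpₖ₋₁ + pₖ₋₂, qₖ = aₖqₖ₋₁ + qₖ₋₂ (with p₋₁=1, p₋₂=0, q₋₁=0, q₋₂=1):
  k=0: a=0, p=0, q=1
  k=1: a=2, p=1, q=2
  k=2: a=2, p=2, q=5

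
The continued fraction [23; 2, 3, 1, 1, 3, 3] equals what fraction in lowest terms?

Using pₖ = aₖpₖ₋₁ + pₖ₋₂ and qₖ = aₖqₖ₋₁ + qₖ₋₂:
  k=0: a=23, p=23, q=1
  k=1: a=2, p=47, q=2
  k=2: a=3, p=164, q=7
  k=3: a=1, p=211, q=9
  k=4: a=1, p=375, q=16
  k=5: a=3, p=1336, q=57
  k=6: a=3, p=4383, q=187

4383/187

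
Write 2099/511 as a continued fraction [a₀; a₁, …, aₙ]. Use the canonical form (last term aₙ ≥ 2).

[4; 9, 3, 2, 3, 2]

2099 = 4·511 + 55
511 = 9·55 + 16
55 = 3·16 + 7
16 = 2·7 + 2
7 = 3·2 + 1
2 = 2·1 + 0  (stop)
So 2099/511 = [4; 9, 3, 2, 3, 2].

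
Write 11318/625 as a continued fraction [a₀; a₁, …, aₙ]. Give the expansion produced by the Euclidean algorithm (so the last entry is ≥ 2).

11318 = 18·625 + 68
625 = 9·68 + 13
68 = 5·13 + 3
13 = 4·3 + 1
3 = 3·1 + 0  (stop)
So 11318/625 = [18; 9, 5, 4, 3].

[18; 9, 5, 4, 3]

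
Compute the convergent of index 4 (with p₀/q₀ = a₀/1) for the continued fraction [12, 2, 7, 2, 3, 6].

1384/111

Using pₖ = aₖpₖ₋₁ + pₖ₋₂, qₖ = aₖqₖ₋₁ + qₖ₋₂ (with p₋₁=1, p₋₂=0, q₋₁=0, q₋₂=1):
  k=0: a=12, p=12, q=1
  k=1: a=2, p=25, q=2
  k=2: a=7, p=187, q=15
  k=3: a=2, p=399, q=32
  k=4: a=3, p=1384, q=111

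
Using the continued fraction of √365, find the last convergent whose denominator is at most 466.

√365 = [19; 9, 1, 1, 9, 38, …] (period length 5).
Convergents:
  p_0/q_0 = 19/1
  p_1/q_1 = 172/9
  p_2/q_2 = 191/10
  p_3/q_3 = 363/19
  p_4/q_4 = 3458/181
  p_5/q_5 = 131767/6897
q_4 = 181 ≤ 466 < 6897 = q_5, so the answer is 3458/181.

3458/181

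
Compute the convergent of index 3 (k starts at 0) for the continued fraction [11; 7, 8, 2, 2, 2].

1348/121

Using pₖ = aₖpₖ₋₁ + pₖ₋₂, qₖ = aₖqₖ₋₁ + qₖ₋₂ (with p₋₁=1, p₋₂=0, q₋₁=0, q₋₂=1):
  k=0: a=11, p=11, q=1
  k=1: a=7, p=78, q=7
  k=2: a=8, p=635, q=57
  k=3: a=2, p=1348, q=121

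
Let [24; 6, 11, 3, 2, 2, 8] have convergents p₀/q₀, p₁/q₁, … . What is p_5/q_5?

28248/1169

Using pₖ = aₖpₖ₋₁ + pₖ₋₂, qₖ = aₖqₖ₋₁ + qₖ₋₂ (with p₋₁=1, p₋₂=0, q₋₁=0, q₋₂=1):
  k=0: a=24, p=24, q=1
  k=1: a=6, p=145, q=6
  k=2: a=11, p=1619, q=67
  k=3: a=3, p=5002, q=207
  k=4: a=2, p=11623, q=481
  k=5: a=2, p=28248, q=1169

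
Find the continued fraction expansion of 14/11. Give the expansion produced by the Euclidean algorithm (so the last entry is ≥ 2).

[1; 3, 1, 2]

14 = 1×11 + 3
11 = 3×3 + 2
3 = 1×2 + 1
2 = 2×1 + 0  (stop)
So 14/11 = [1; 3, 1, 2].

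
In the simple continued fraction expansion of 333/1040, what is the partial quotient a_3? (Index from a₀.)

8

333 = 0·1040 + 333   →  a_0 = 0
1040 = 3·333 + 41   →  a_1 = 3
333 = 8·41 + 5   →  a_2 = 8
41 = 8·5 + 1   →  a_3 = 8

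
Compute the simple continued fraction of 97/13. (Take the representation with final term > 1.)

97 = 7·13 + 6
13 = 2·6 + 1
6 = 6·1 + 0  (stop)
So 97/13 = [7; 2, 6].

[7; 2, 6]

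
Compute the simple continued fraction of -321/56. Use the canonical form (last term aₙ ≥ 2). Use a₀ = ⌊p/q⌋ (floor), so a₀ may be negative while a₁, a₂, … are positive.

[-6; 3, 1, 2, 1, 3]

-321 = -6*56 + 15
56 = 3*15 + 11
15 = 1*11 + 4
11 = 2*4 + 3
4 = 1*3 + 1
3 = 3*1 + 0  (stop)
So -321/56 = [-6; 3, 1, 2, 1, 3].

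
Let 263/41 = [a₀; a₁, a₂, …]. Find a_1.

263 = 6·41 + 17   →  a_0 = 6
41 = 2·17 + 7   →  a_1 = 2

2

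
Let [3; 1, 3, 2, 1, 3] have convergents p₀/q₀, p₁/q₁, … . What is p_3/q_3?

Using pₖ = aₖpₖ₋₁ + pₖ₋₂, qₖ = aₖqₖ₋₁ + qₖ₋₂ (with p₋₁=1, p₋₂=0, q₋₁=0, q₋₂=1):
  k=0: a=3, p=3, q=1
  k=1: a=1, p=4, q=1
  k=2: a=3, p=15, q=4
  k=3: a=2, p=34, q=9

34/9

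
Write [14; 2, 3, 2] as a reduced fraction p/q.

Using pₖ = aₖpₖ₋₁ + pₖ₋₂ and qₖ = aₖqₖ₋₁ + qₖ₋₂:
  k=0: a=14, p=14, q=1
  k=1: a=2, p=29, q=2
  k=2: a=3, p=101, q=7
  k=3: a=2, p=231, q=16

231/16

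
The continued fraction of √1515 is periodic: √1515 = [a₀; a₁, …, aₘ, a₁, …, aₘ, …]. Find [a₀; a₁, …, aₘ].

a₀ = ⌊√1515⌋ = 38.
With m₀=0, d₀=1 and mₖ₊₁ = dₖaₖ − mₖ, dₖ₊₁ = (n − mₖ₊₁²)/dₖ, aₖ₊₁ = ⌊(a₀+mₖ₊₁)/dₖ₊₁⌋:
  k=1: m=38, d=71, a=1
  k=2: m=33, d=6, a=11
  k=3: m=33, d=71, a=1
  k=4: m=38, d=1, a=76
d=1 and a=2a₀=76 at k=4, so the next step gives (m, d) = (38, 71) again — its k=1 value — and the period has length 4.

[38; 1, 11, 1, 76]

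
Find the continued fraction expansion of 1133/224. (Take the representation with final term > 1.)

1133 = 5·224 + 13
224 = 17·13 + 3
13 = 4·3 + 1
3 = 3·1 + 0  (stop)
So 1133/224 = [5; 17, 4, 3].

[5; 17, 4, 3]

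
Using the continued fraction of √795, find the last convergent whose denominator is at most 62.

√795 = [28; 5, 9, 5, 56, …] (period length 4).
Convergents:
  p_0/q_0 = 28/1
  p_1/q_1 = 141/5
  p_2/q_2 = 1297/46
  p_3/q_3 = 6626/235
q_2 = 46 ≤ 62 < 235 = q_3, so the answer is 1297/46.

1297/46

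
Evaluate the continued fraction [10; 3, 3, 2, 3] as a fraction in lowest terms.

814/79

Fold from the inside: start with 3/1.
  2 + 1/3 = 7/3
  3 + 3/7 = 24/7
  3 + 7/24 = 79/24
  10 + 24/79 = 814/79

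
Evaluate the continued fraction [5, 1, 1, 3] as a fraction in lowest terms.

39/7

Using pₖ = aₖpₖ₋₁ + pₖ₋₂ and qₖ = aₖqₖ₋₁ + qₖ₋₂:
  k=0: a=5, p=5, q=1
  k=1: a=1, p=6, q=1
  k=2: a=1, p=11, q=2
  k=3: a=3, p=39, q=7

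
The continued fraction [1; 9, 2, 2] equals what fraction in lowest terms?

52/47

Fold from the inside: start with 2/1.
  2 + 1/2 = 5/2
  9 + 2/5 = 47/5
  1 + 5/47 = 52/47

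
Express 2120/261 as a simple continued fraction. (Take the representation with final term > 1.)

[8; 8, 6, 2, 2]

2120 = 8*261 + 32
261 = 8*32 + 5
32 = 6*5 + 2
5 = 2*2 + 1
2 = 2*1 + 0  (stop)
So 2120/261 = [8; 8, 6, 2, 2].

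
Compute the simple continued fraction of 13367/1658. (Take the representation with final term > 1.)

[8; 16, 10, 3, 3]

13367 = 8·1658 + 103
1658 = 16·103 + 10
103 = 10·10 + 3
10 = 3·3 + 1
3 = 3·1 + 0  (stop)
So 13367/1658 = [8; 16, 10, 3, 3].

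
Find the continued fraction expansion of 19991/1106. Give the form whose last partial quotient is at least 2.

19991 = 18·1106 + 83
1106 = 13·83 + 27
83 = 3·27 + 2
27 = 13·2 + 1
2 = 2·1 + 0  (stop)
So 19991/1106 = [18; 13, 3, 13, 2].

[18; 13, 3, 13, 2]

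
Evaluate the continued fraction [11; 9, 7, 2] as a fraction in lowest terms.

1522/137

Using pₖ = aₖpₖ₋₁ + pₖ₋₂ and qₖ = aₖqₖ₋₁ + qₖ₋₂:
  k=0: a=11, p=11, q=1
  k=1: a=9, p=100, q=9
  k=2: a=7, p=711, q=64
  k=3: a=2, p=1522, q=137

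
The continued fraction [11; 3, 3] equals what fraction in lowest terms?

113/10

Using pₖ = aₖpₖ₋₁ + pₖ₋₂ and qₖ = aₖqₖ₋₁ + qₖ₋₂:
  k=0: a=11, p=11, q=1
  k=1: a=3, p=34, q=3
  k=2: a=3, p=113, q=10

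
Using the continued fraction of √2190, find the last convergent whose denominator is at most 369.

14554/311

√2190 = [46; 1, 3, 1, 14, 1, 3, 1, 92, …] (period length 8).
Convergents:
  p_0/q_0 = 46/1
  p_1/q_1 = 47/1
  p_2/q_2 = 187/4
  p_3/q_3 = 234/5
  p_4/q_4 = 3463/74
  p_5/q_5 = 3697/79
  p_6/q_6 = 14554/311
  p_7/q_7 = 18251/390
q_6 = 311 ≤ 369 < 390 = q_7, so the answer is 14554/311.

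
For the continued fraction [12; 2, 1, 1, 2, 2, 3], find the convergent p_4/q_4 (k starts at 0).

161/13

Using pₖ = aₖpₖ₋₁ + pₖ₋₂, qₖ = aₖqₖ₋₁ + qₖ₋₂ (with p₋₁=1, p₋₂=0, q₋₁=0, q₋₂=1):
  k=0: a=12, p=12, q=1
  k=1: a=2, p=25, q=2
  k=2: a=1, p=37, q=3
  k=3: a=1, p=62, q=5
  k=4: a=2, p=161, q=13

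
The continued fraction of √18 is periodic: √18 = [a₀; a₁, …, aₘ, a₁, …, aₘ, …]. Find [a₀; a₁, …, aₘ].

a₀ = ⌊√18⌋ = 4.
With m₀=0, d₀=1 and mₖ₊₁ = dₖaₖ − mₖ, dₖ₊₁ = (n − mₖ₊₁²)/dₖ, aₖ₊₁ = ⌊(a₀+mₖ₊₁)/dₖ₊₁⌋:
  k=1: m=4, d=2, a=4
  k=2: m=4, d=1, a=8
d=1 and a=2a₀=8 at k=2, so the next step gives (m, d) = (4, 2) again — its k=1 value — and the period has length 2.

[4; 4, 8]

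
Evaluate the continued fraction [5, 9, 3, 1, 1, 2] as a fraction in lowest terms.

853/167

Fold from the inside: start with 2/1.
  1 + 1/2 = 3/2
  1 + 2/3 = 5/3
  3 + 3/5 = 18/5
  9 + 5/18 = 167/18
  5 + 18/167 = 853/167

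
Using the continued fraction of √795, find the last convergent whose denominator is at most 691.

√795 = [28; 5, 9, 5, 56, …] (period length 4).
Convergents:
  p_0/q_0 = 28/1
  p_1/q_1 = 141/5
  p_2/q_2 = 1297/46
  p_3/q_3 = 6626/235
  p_4/q_4 = 372353/13206
q_3 = 235 ≤ 691 < 13206 = q_4, so the answer is 6626/235.

6626/235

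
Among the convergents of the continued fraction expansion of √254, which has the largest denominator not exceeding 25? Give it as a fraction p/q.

255/16

√254 = [15; 1, 14, 1, 30, …] (period length 4).
Convergents:
  p_0/q_0 = 15/1
  p_1/q_1 = 16/1
  p_2/q_2 = 239/15
  p_3/q_3 = 255/16
  p_4/q_4 = 7889/495
q_3 = 16 ≤ 25 < 495 = q_4, so the answer is 255/16.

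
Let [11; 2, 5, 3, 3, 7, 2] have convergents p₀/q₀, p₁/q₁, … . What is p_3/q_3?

Using pₖ = aₖpₖ₋₁ + pₖ₋₂, qₖ = aₖqₖ₋₁ + qₖ₋₂ (with p₋₁=1, p₋₂=0, q₋₁=0, q₋₂=1):
  k=0: a=11, p=11, q=1
  k=1: a=2, p=23, q=2
  k=2: a=5, p=126, q=11
  k=3: a=3, p=401, q=35

401/35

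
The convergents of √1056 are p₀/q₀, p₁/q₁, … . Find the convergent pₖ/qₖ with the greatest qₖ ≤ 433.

√1056 = [32; 2, 64, …] (period length 2).
Convergents:
  p_0/q_0 = 32/1
  p_1/q_1 = 65/2
  p_2/q_2 = 4192/129
  p_3/q_3 = 8449/260
  p_4/q_4 = 544928/16769
q_3 = 260 ≤ 433 < 16769 = q_4, so the answer is 8449/260.

8449/260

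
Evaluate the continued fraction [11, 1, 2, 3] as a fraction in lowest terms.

Fold from the inside: start with 3/1.
  2 + 1/3 = 7/3
  1 + 3/7 = 10/7
  11 + 7/10 = 117/10

117/10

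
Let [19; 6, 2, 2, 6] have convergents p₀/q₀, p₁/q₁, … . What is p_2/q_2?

249/13

Using pₖ = aₖpₖ₋₁ + pₖ₋₂, qₖ = aₖqₖ₋₁ + qₖ₋₂ (with p₋₁=1, p₋₂=0, q₋₁=0, q₋₂=1):
  k=0: a=19, p=19, q=1
  k=1: a=6, p=115, q=6
  k=2: a=2, p=249, q=13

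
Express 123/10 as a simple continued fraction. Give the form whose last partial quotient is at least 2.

[12; 3, 3]

123 = 12*10 + 3
10 = 3*3 + 1
3 = 3*1 + 0  (stop)
So 123/10 = [12; 3, 3].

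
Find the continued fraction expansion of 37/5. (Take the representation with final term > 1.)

37 = 7*5 + 2
5 = 2*2 + 1
2 = 2*1 + 0  (stop)
So 37/5 = [7; 2, 2].

[7; 2, 2]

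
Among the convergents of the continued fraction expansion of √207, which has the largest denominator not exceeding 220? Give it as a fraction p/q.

√207 = [14; 2, 1, 1, 2, 1, 1, 2, 28, …] (period length 8).
Convergents:
  p_0/q_0 = 14/1
  p_1/q_1 = 29/2
  p_2/q_2 = 43/3
  p_3/q_3 = 72/5
  p_4/q_4 = 187/13
  p_5/q_5 = 259/18
  p_6/q_6 = 446/31
  p_7/q_7 = 1151/80
  p_8/q_8 = 32674/2271
q_7 = 80 ≤ 220 < 2271 = q_8, so the answer is 1151/80.

1151/80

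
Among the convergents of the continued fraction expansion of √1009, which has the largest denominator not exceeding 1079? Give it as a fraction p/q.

33893/1067

√1009 = [31; 1, 3, 3, 1, 62, …] (period length 5).
Convergents:
  p_0/q_0 = 31/1
  p_1/q_1 = 32/1
  p_2/q_2 = 127/4
  p_3/q_3 = 413/13
  p_4/q_4 = 540/17
  p_5/q_5 = 33893/1067
  p_6/q_6 = 34433/1084
q_5 = 1067 ≤ 1079 < 1084 = q_6, so the answer is 33893/1067.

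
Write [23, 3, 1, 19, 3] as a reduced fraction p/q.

5604/241

Fold from the inside: start with 3/1.
  19 + 1/3 = 58/3
  1 + 3/58 = 61/58
  3 + 58/61 = 241/61
  23 + 61/241 = 5604/241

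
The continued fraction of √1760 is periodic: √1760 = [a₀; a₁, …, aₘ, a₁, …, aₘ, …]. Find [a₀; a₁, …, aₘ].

a₀ = ⌊√1760⌋ = 41.
With m₀=0, d₀=1 and mₖ₊₁ = dₖaₖ − mₖ, dₖ₊₁ = (n − mₖ₊₁²)/dₖ, aₖ₊₁ = ⌊(a₀+mₖ₊₁)/dₖ₊₁⌋:
  k=1: m=41, d=79, a=1
  k=2: m=38, d=4, a=19
  k=3: m=38, d=79, a=1
  k=4: m=41, d=1, a=82
d=1 and a=2a₀=82 at k=4, so the next step gives (m, d) = (41, 79) again — its k=1 value — and the period has length 4.

[41; 1, 19, 1, 82]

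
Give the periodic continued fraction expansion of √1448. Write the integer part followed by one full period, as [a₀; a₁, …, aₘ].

[38; 19, 76]

a₀ = ⌊√1448⌋ = 38.
With m₀=0, d₀=1 and mₖ₊₁ = dₖaₖ − mₖ, dₖ₊₁ = (n − mₖ₊₁²)/dₖ, aₖ₊₁ = ⌊(a₀+mₖ₊₁)/dₖ₊₁⌋:
  k=1: m=38, d=4, a=19
  k=2: m=38, d=1, a=76
d=1 and a=2a₀=76 at k=2, so the next step gives (m, d) = (38, 4) again — its k=1 value — and the period has length 2.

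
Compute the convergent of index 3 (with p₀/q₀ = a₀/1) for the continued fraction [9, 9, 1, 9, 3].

Using pₖ = aₖpₖ₋₁ + pₖ₋₂, qₖ = aₖqₖ₋₁ + qₖ₋₂ (with p₋₁=1, p₋₂=0, q₋₁=0, q₋₂=1):
  k=0: a=9, p=9, q=1
  k=1: a=9, p=82, q=9
  k=2: a=1, p=91, q=10
  k=3: a=9, p=901, q=99

901/99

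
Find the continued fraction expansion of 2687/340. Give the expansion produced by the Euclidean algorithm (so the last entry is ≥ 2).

2687 = 7·340 + 307
340 = 1·307 + 33
307 = 9·33 + 10
33 = 3·10 + 3
10 = 3·3 + 1
3 = 3·1 + 0  (stop)
So 2687/340 = [7; 1, 9, 3, 3, 3].

[7; 1, 9, 3, 3, 3]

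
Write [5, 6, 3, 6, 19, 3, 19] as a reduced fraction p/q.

699583/135622

Fold from the inside: start with 19/1.
  3 + 1/19 = 58/19
  19 + 19/58 = 1121/58
  6 + 58/1121 = 6784/1121
  3 + 1121/6784 = 21473/6784
  6 + 6784/21473 = 135622/21473
  5 + 21473/135622 = 699583/135622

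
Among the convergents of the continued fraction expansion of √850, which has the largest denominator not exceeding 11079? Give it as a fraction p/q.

142421/4885

√850 = [29; 6, 2, 6, 58, …] (period length 4).
Convergents:
  p_0/q_0 = 29/1
  p_1/q_1 = 175/6
  p_2/q_2 = 379/13
  p_3/q_3 = 2449/84
  p_4/q_4 = 142421/4885
  p_5/q_5 = 856975/29394
q_4 = 4885 ≤ 11079 < 29394 = q_5, so the answer is 142421/4885.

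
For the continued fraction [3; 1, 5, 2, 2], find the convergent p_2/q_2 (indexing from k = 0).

23/6

Using pₖ = aₖpₖ₋₁ + pₖ₋₂, qₖ = aₖqₖ₋₁ + qₖ₋₂ (with p₋₁=1, p₋₂=0, q₋₁=0, q₋₂=1):
  k=0: a=3, p=3, q=1
  k=1: a=1, p=4, q=1
  k=2: a=5, p=23, q=6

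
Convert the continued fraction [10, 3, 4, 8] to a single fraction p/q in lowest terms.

Using pₖ = aₖpₖ₋₁ + pₖ₋₂ and qₖ = aₖqₖ₋₁ + qₖ₋₂:
  k=0: a=10, p=10, q=1
  k=1: a=3, p=31, q=3
  k=2: a=4, p=134, q=13
  k=3: a=8, p=1103, q=107

1103/107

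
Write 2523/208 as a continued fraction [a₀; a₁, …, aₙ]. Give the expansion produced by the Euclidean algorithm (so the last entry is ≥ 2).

[12; 7, 1, 2, 2, 1, 2]

2523 = 12×208 + 27
208 = 7×27 + 19
27 = 1×19 + 8
19 = 2×8 + 3
8 = 2×3 + 2
3 = 1×2 + 1
2 = 2×1 + 0  (stop)
So 2523/208 = [12; 7, 1, 2, 2, 1, 2].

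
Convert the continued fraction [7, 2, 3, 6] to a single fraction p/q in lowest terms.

327/44

Using pₖ = aₖpₖ₋₁ + pₖ₋₂ and qₖ = aₖqₖ₋₁ + qₖ₋₂:
  k=0: a=7, p=7, q=1
  k=1: a=2, p=15, q=2
  k=2: a=3, p=52, q=7
  k=3: a=6, p=327, q=44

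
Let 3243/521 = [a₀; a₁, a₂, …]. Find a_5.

3243 = 6·521 + 117   →  a_0 = 6
521 = 4·117 + 53   →  a_1 = 4
117 = 2·53 + 11   →  a_2 = 2
53 = 4·11 + 9   →  a_3 = 4
11 = 1·9 + 2   →  a_4 = 1
9 = 4·2 + 1   →  a_5 = 4

4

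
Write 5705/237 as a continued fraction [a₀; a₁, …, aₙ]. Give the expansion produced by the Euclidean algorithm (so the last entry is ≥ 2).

5705 = 24·237 + 17
237 = 13·17 + 16
17 = 1·16 + 1
16 = 16·1 + 0  (stop)
So 5705/237 = [24; 13, 1, 16].

[24; 13, 1, 16]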